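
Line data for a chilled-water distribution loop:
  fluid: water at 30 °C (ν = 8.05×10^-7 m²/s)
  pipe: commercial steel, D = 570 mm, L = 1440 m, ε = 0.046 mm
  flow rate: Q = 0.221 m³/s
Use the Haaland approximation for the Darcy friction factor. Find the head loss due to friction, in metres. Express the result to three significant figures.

h_f ≈ 1.32 m

V = 4Q/(πD²) = 4·0.221/(π·0.570²) = 0.8661 m/s
Re = VD/ν = 0.8661·0.570/8.05×10^-7 = 6.13×10^5 → turbulent
ε/D = 0.046/570 = 8.07×10^-5
Haaland: f = 0.01370
h_f = f(L/D)V²/(2g) = 0.01370·(1440/0.570)·0.8661²/(2·9.81) = 1.323 m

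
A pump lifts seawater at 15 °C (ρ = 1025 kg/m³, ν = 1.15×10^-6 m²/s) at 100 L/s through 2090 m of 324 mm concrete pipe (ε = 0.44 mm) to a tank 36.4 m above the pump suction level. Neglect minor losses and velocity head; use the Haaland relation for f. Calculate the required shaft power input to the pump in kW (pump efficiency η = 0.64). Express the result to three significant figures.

P_shaft ≈ 73.8 kW

V = 4Q/(πD²) = 1.213 m/s; Re = 3.42×10^5; ε/D = 0.00136; f = 0.02184
h_f = f(L/D)V²/2g = 10.56 m
Total head H = z + h_f = 36.4 + 10.56 = 46.96 m
P_hyd = ρgQH = 1025·9.81·0.100·46.96 = 47.22 kW
P_shaft = P_hyd/η = 47.22/0.64 = 73.78 kW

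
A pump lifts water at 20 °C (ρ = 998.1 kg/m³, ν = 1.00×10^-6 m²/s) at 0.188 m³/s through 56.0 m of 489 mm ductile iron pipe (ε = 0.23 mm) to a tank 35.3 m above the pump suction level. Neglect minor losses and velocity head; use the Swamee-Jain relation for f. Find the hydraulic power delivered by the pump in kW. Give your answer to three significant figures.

V = 4Q/(πD²) = 1.001 m/s; Re = 4.90×10^5; ε/D = 4.70×10^-4; f = 0.01761
h_f = f(L/D)V²/2g = 0.1030 m
Total head H = z + h_f = 35.3 + 0.1030 = 35.40 m
P_hyd = ρgQH = 998.1·9.81·0.188·35.40 = 65.17 kW

P_hyd ≈ 65.2 kW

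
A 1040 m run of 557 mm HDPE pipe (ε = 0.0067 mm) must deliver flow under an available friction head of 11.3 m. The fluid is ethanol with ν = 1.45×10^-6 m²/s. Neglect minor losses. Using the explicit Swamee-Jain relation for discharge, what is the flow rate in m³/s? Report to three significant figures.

Swamee-Jain (Type II): Q = -0.965·√(gD⁵h_f/L)·ln[ε/(3.7D) + √(3.17ν²L/(gD³h_f))]
√(gD⁵h_f/L) = √(9.81·0.557⁵·11.3/1040) = 0.07560
ε/(3.7D) = 3.25×10^-6; √(3.17ν²L/(gD³h_f)) = 1.90×10^-5
Q = -0.965·0.07560·ln(2.227×10^-5) = 0.7814 m³/s
Check: V = 3.21 m/s, Re = 1.23×10^6, f = 0.01154, h_f = 11.3 m ≈ 11.3 m ✓

Q ≈ 0.781 m³/s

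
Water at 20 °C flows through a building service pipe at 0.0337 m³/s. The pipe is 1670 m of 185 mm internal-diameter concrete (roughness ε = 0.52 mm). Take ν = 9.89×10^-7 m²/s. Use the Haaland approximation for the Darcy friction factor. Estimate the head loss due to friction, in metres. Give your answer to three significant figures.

V = 4Q/(πD²) = 4·0.0337/(π·0.185²) = 1.254 m/s
Re = VD/ν = 1.254·0.185/9.89×10^-7 = 2.35×10^5 → turbulent
ε/D = 0.52/185 = 0.00281
Haaland: f = 0.02628
h_f = f(L/D)V²/(2g) = 0.02628·(1670/0.185)·1.254²/(2·9.81) = 19.01 m

h_f ≈ 19.0 m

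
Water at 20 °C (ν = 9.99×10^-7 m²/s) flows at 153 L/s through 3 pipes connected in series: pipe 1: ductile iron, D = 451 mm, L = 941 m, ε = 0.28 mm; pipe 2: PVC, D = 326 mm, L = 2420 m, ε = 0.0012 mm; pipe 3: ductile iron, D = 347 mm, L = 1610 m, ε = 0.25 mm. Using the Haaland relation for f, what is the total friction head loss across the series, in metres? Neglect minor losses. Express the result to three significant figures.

Pipe 1: V = 0.9577 m/s, Re = 4.32×10^5, ε/D = 6.21×10^-4, f = 0.01841, h_1 = f(L/D)V²/2g = 1.796 m
Pipe 2: V = 1.833 m/s, Re = 5.98×10^5, ε/D = 3.68×10^-6, f = 0.01270, h_2 = f(L/D)V²/2g = 16.14 m
Pipe 3: V = 1.618 m/s, Re = 5.62×10^5, ε/D = 7.20×10^-4, f = 0.01878, h_3 = f(L/D)V²/2g = 11.63 m
Series → Q common, losses add: H = Σh = 29.57 m

H ≈ 29.6 m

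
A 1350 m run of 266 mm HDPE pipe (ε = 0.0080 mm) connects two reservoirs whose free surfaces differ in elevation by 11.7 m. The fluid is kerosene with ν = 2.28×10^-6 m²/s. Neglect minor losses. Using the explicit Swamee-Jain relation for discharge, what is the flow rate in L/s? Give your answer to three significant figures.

Swamee-Jain (Type II): Q = -0.965·√(gD⁵h_f/L)·ln[ε/(3.7D) + √(3.17ν²L/(gD³h_f))]
√(gD⁵h_f/L) = √(9.81·0.266⁵·11.7/1350) = 0.01064
ε/(3.7D) = 8.13×10^-6; √(3.17ν²L/(gD³h_f)) = 1.01×10^-4
Q = -0.965·0.01064·ln(1.096×10^-4) = 0.09363 m³/s
Check: V = 1.68 m/s, Re = 1.97×10^5, f = 0.01585, h_f = 11.6 m ≈ 11.7 m ✓

Q ≈ 93.6 L/s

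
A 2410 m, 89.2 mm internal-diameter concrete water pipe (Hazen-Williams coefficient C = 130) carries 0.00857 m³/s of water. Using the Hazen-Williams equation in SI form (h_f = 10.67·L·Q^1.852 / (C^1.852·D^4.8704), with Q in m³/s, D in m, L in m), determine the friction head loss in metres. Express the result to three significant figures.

h_f = 10.67·2410·0.00857^1.852 / (130^1.852·0.0892^4.8704) = 60.14 m

h_f ≈ 60.1 m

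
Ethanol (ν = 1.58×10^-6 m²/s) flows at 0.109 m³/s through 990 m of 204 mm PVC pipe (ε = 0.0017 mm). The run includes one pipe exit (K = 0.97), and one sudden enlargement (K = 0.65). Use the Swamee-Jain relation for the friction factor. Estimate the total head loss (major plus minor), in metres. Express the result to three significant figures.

V = 4Q/(πD²) = 3.335 m/s; V²/2g = 0.5668 m
Re = 4.31×10^5, ε/D = 8.33×10^-6 → f = 0.01357 (Swamee-Jain)
Major: h_f = f(L/D)·V²/2g = 0.01357·4853·0.5668 = 37.33 m
Minor: ΣK = 1.62; h_m = ΣK·V²/2g = 0.9183 m
Total H_L = 37.33 + 0.9183 = 38.25 m

H_L ≈ 38.2 m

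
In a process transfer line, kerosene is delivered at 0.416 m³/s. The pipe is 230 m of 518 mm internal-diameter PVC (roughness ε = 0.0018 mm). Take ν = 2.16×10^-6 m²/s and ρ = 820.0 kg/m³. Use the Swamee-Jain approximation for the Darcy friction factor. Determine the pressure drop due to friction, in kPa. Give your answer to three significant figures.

Δp ≈ 9.42 kPa

V = 4Q/(πD²) = 4·0.416/(π·0.518²) = 1.974 m/s
Re = VD/ν = 1.974·0.518/2.16×10^-6 = 4.73×10^5 → turbulent
ε/D = 0.0018/518 = 3.47×10^-6
Swamee-Jain: f = 0.01327
h_f = f(L/D)V²/(2g) = 0.01327·(230/0.518)·1.974²/(2·9.81) = 1.171 m
Δp = ρg·h_f = 820.0·9.81·1.171 = 9.416 kPa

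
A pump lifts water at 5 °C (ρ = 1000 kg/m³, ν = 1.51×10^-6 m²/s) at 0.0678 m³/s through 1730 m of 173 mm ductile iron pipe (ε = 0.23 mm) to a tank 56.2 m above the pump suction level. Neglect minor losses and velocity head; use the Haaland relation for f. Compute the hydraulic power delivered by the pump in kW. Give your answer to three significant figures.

V = 4Q/(πD²) = 2.884 m/s; Re = 3.30×10^5; ε/D = 0.00133; f = 0.02175
h_f = f(L/D)V²/2g = 92.23 m
Total head H = z + h_f = 56.2 + 92.23 = 148.4 m
P_hyd = ρgQH = 1000·9.81·0.0678·148.4 = 98.73 kW

P_hyd ≈ 98.7 kW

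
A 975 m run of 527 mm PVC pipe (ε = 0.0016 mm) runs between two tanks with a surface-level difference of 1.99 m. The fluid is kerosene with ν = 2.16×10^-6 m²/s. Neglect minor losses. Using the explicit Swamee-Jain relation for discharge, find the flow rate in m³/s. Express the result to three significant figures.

Q ≈ 0.263 m³/s

Swamee-Jain (Type II): Q = -0.965·√(gD⁵h_f/L)·ln[ε/(3.7D) + √(3.17ν²L/(gD³h_f))]
√(gD⁵h_f/L) = √(9.81·0.527⁵·1.99/975) = 0.02853
ε/(3.7D) = 8.21×10^-7; √(3.17ν²L/(gD³h_f)) = 7.10×10^-5
Q = -0.965·0.02853·ln(7.186×10^-5) = 0.2627 m³/s
Check: V = 1.20 m/s, Re = 2.94×10^5, f = 0.01447, h_f = 1.98 m ≈ 1.99 m ✓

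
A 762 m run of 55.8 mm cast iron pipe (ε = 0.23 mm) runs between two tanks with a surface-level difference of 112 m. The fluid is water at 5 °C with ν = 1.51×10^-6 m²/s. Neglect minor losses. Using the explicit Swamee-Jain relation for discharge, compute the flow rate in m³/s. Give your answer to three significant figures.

Q ≈ 0.00567 m³/s

Swamee-Jain (Type II): Q = -0.965·√(gD⁵h_f/L)·ln[ε/(3.7D) + √(3.17ν²L/(gD³h_f))]
√(gD⁵h_f/L) = √(9.81·0.0558⁵·112/762) = 8.832×10^-4
ε/(3.7D) = 0.00111; √(3.17ν²L/(gD³h_f)) = 1.70×10^-4
Q = -0.965·8.832×10^-4·ln(0.001284) = 0.005674 m³/s
Check: V = 2.32 m/s, Re = 8.57×10^4, f = 0.03017, h_f = 113 m ≈ 112 m ✓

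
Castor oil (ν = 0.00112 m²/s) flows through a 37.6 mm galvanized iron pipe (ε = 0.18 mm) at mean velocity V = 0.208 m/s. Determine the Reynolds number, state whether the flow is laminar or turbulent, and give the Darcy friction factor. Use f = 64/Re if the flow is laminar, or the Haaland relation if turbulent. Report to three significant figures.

Re = VD/ν = 0.2080·0.0376/0.00112 = 6.98
Re < 2300 → laminar → f = 64/Re = 9.165

Re ≈ 6.98; laminar; f = 64/Re ≈ 9.17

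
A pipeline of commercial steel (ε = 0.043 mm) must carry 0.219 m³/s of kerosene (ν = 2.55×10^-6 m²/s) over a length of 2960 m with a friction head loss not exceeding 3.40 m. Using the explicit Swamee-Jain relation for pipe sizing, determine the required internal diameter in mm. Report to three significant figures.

Swamee-Jain (Type III): D = 0.66·[ε^1.25·(LQ²/(gh_f))^4.75 + ν·Q^9.4·(L/(gh_f))^5.2]^0.04
LQ²/(gh_f) = 4.256; L/(gh_f) = 88.74
Term 1 = ε^1.25·(…)^4.75 = 0.00339; Term 2 = ν·Q^9.4·(…)^5.2 = 0.0217
D = 0.66·(0.00339 + 0.0217)^0.04 = 0.5696 m = 570 mm
Check: V = 0.860 m/s, Re = 1.92×10^5, f = 0.01630, h_f = 3.19 m ≈ 3.40 m ✓

D ≈ 570 mm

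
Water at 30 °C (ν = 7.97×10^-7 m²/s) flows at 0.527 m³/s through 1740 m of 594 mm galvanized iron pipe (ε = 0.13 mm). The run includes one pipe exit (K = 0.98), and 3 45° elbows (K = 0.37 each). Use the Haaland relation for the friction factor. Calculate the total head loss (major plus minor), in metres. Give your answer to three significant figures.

V = 4Q/(πD²) = 1.902 m/s; V²/2g = 0.1843 m
Re = 1.42×10^6, ε/D = 2.19×10^-4 → f = 0.01459 (Haaland)
Major: h_f = f(L/D)·V²/2g = 0.01459·2929·0.1843 = 7.877 m
Minor: ΣK = 2.09; h_m = ΣK·V²/2g = 0.3853 m
Total H_L = 7.877 + 0.3853 = 8.262 m

H_L ≈ 8.26 m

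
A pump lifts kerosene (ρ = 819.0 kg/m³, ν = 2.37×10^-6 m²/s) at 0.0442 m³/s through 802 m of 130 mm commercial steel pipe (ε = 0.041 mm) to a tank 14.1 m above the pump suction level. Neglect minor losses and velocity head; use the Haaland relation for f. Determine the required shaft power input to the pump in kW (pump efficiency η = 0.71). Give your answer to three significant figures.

P_shaft ≈ 38.1 kW

V = 4Q/(πD²) = 3.330 m/s; Re = 1.83×10^5; ε/D = 3.15×10^-4; f = 0.01778
h_f = f(L/D)V²/2g = 62.00 m
Total head H = z + h_f = 14.1 + 62.00 = 76.10 m
P_hyd = ρgQH = 819.0·9.81·0.0442·76.10 = 27.02 kW
P_shaft = P_hyd/η = 27.02/0.71 = 38.06 kW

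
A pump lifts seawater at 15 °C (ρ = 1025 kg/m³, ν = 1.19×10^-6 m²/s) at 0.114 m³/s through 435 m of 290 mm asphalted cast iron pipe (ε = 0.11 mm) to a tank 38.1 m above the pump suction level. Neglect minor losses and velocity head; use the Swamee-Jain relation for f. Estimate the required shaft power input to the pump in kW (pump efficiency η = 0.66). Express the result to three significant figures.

P_shaft ≈ 73.0 kW

V = 4Q/(πD²) = 1.726 m/s; Re = 4.21×10^5; ε/D = 3.79×10^-4; f = 0.01716
h_f = f(L/D)V²/2g = 3.907 m
Total head H = z + h_f = 38.1 + 3.907 = 42.01 m
P_hyd = ρgQH = 1025·9.81·0.114·42.01 = 48.15 kW
P_shaft = P_hyd/η = 48.15/0.66 = 72.96 kW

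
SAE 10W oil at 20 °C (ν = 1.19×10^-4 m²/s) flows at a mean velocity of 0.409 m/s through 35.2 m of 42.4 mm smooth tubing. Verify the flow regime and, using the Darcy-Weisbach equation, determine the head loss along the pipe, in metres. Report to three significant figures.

Re = VD/ν = 0.409·0.04240/1.19×10^-4 = 146 → laminar (Re < 2300)
f = 64/Re = 0.4392
h_f = f(L/D)V²/(2g) = 0.4392·(35.2/0.04240)·0.409²/(2·9.81) = 3.109 m

h_f ≈ 3.11 m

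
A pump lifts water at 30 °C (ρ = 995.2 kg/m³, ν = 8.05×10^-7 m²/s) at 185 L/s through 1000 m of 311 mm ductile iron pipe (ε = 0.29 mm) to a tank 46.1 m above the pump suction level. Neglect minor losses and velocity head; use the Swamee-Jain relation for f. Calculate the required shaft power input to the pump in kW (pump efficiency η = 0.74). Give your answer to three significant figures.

P_shaft ≈ 159 kW

V = 4Q/(πD²) = 2.435 m/s; Re = 9.41×10^5; ε/D = 9.32×10^-4; f = 0.01974
h_f = f(L/D)V²/2g = 19.19 m
Total head H = z + h_f = 46.1 + 19.19 = 65.29 m
P_hyd = ρgQH = 995.2·9.81·0.185·65.29 = 117.9 kW
P_shaft = P_hyd/η = 117.9/0.74 = 159.3 kW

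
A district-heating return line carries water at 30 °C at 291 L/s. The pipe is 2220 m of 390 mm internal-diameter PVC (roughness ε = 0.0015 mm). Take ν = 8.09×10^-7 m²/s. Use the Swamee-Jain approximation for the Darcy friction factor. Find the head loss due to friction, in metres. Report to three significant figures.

V = 4Q/(πD²) = 4·0.291/(π·0.390²) = 2.436 m/s
Re = VD/ν = 2.436·0.390/8.09×10^-7 = 1.17×10^6 → turbulent
ε/D = 0.0015/390 = 3.85×10^-6
Swamee-Jain: f = 0.01141
h_f = f(L/D)V²/(2g) = 0.01141·(2220/0.390)·2.436²/(2·9.81) = 19.64 m

h_f ≈ 19.6 m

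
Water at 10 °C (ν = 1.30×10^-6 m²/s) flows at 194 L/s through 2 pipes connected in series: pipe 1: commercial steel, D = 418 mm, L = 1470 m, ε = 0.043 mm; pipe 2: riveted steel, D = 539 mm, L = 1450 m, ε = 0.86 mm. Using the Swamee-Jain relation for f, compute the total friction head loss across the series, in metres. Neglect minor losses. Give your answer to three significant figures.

H ≈ 7.51 m

Pipe 1: V = 1.414 m/s, Re = 4.55×10^5, ε/D = 1.03×10^-4, f = 0.01466, h_1 = f(L/D)V²/2g = 5.252 m
Pipe 2: V = 0.8502 m/s, Re = 3.53×10^5, ε/D = 0.00160, f = 0.02282, h_2 = f(L/D)V²/2g = 2.262 m
Series → Q common, losses add: H = Σh = 7.514 m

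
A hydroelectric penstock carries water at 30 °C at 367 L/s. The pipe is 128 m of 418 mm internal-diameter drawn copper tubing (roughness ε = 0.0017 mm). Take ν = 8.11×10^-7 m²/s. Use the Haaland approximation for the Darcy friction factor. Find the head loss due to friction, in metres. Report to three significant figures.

h_f ≈ 1.24 m

V = 4Q/(πD²) = 4·0.367/(π·0.418²) = 2.674 m/s
Re = VD/ν = 2.674·0.418/8.11×10^-7 = 1.38×10^6 → turbulent
ε/D = 0.0017/418 = 4.07×10^-6
Haaland: f = 0.01107
h_f = f(L/D)V²/(2g) = 0.01107·(128/0.418)·2.674²/(2·9.81) = 1.236 m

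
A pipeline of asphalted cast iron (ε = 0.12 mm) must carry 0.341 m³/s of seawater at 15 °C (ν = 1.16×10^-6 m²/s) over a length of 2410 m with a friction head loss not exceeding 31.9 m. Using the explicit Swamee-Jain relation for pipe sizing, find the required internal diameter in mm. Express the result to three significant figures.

D ≈ 415 mm

Swamee-Jain (Type III): D = 0.66·[ε^1.25·(LQ²/(gh_f))^4.75 + ν·Q^9.4·(L/(gh_f))^5.2]^0.04
LQ²/(gh_f) = 0.8955; L/(gh_f) = 7.701
Term 1 = ε^1.25·(…)^4.75 = 7.44×10^-6; Term 2 = ν·Q^9.4·(…)^5.2 = 1.92×10^-6
D = 0.66·(7.44×10^-6 + 1.92×10^-6)^0.04 = 0.4153 m = 415 mm
Check: V = 2.52 m/s, Re = 9.01×10^5, f = 0.01573, h_f = 29.5 m ≈ 31.9 m ✓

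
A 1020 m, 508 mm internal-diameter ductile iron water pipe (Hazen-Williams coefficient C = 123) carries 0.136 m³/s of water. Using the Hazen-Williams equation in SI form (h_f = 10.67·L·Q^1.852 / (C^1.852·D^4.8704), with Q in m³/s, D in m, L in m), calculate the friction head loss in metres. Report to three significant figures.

h_f = 10.67·1020·0.136^1.852 / (123^1.852·0.508^4.8704) = 0.9866 m

h_f ≈ 0.987 m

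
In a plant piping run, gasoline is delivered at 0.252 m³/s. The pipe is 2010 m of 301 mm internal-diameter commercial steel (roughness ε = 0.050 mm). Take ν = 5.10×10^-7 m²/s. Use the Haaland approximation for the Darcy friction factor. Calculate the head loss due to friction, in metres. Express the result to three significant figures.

h_f ≈ 58.7 m

V = 4Q/(πD²) = 4·0.252/(π·0.301²) = 3.541 m/s
Re = VD/ν = 3.541·0.301/5.10×10^-7 = 2.09×10^6 → turbulent
ε/D = 0.050/301 = 1.66×10^-4
Haaland: f = 0.01374
h_f = f(L/D)V²/(2g) = 0.01374·(2010/0.301)·3.541²/(2·9.81) = 58.66 m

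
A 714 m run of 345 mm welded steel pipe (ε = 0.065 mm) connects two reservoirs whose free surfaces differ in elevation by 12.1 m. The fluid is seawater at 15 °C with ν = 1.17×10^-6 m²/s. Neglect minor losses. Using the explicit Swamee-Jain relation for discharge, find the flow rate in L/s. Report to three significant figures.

Swamee-Jain (Type II): Q = -0.965·√(gD⁵h_f/L)·ln[ε/(3.7D) + √(3.17ν²L/(gD³h_f))]
√(gD⁵h_f/L) = √(9.81·0.345⁵·12.1/714) = 0.02851
ε/(3.7D) = 5.09×10^-5; √(3.17ν²L/(gD³h_f)) = 2.52×10^-5
Q = -0.965·0.02851·ln(7.613×10^-5) = 0.2609 m³/s
Check: V = 2.79 m/s, Re = 8.23×10^5, f = 0.01482, h_f = 12.2 m ≈ 12.1 m ✓

Q ≈ 261 L/s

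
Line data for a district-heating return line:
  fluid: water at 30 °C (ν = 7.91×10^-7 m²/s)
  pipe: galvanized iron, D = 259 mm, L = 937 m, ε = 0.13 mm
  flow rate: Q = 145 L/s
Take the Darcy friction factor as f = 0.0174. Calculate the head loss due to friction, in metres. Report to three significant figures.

h_f ≈ 24.3 m

V = 4Q/(πD²) = 4·0.145/(π·0.259²) = 2.752 m/s
h_f = f(L/D)V²/(2g) = 0.01740·(937/0.259)·2.752²/(2·9.81) = 24.30 m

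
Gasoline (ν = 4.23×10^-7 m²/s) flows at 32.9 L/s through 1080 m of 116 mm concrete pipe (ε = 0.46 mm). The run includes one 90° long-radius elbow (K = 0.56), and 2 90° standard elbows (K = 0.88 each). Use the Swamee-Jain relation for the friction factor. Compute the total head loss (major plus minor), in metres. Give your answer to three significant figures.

V = 4Q/(πD²) = 3.113 m/s; V²/2g = 0.4939 m
Re = 8.54×10^5, ε/D = 0.00397 → f = 0.02855 (Swamee-Jain)
Major: h_f = f(L/D)·V²/2g = 0.02855·9310·0.4939 = 131.3 m
Minor: ΣK = 2.32; h_m = ΣK·V²/2g = 1.146 m
Total H_L = 131.3 + 1.146 = 132.4 m

H_L ≈ 132 m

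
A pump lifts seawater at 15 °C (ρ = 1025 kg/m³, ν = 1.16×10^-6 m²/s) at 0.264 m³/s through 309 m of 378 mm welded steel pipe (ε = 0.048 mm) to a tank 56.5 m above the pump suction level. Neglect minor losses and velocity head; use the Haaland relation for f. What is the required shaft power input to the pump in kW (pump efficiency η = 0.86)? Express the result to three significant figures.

P_shaft ≈ 184 kW

V = 4Q/(πD²) = 2.353 m/s; Re = 7.67×10^5; ε/D = 1.27×10^-4; f = 0.01399
h_f = f(L/D)V²/2g = 3.225 m
Total head H = z + h_f = 56.5 + 3.225 = 59.73 m
P_hyd = ρgQH = 1025·9.81·0.264·59.73 = 158.5 kW
P_shaft = P_hyd/η = 158.5/0.86 = 184.4 kW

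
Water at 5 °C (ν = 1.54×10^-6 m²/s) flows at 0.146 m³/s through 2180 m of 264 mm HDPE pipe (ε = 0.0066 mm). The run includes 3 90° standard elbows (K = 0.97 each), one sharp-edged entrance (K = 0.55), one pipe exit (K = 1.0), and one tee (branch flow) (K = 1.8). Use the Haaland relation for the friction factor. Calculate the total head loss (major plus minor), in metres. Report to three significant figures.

H_L ≈ 42.9 m

V = 4Q/(πD²) = 2.667 m/s; V²/2g = 0.3626 m
Re = 4.57×10^5, ε/D = 2.50×10^-5 → f = 0.01356 (Haaland)
Major: h_f = f(L/D)·V²/2g = 0.01356·8258·0.3626 = 40.59 m
Minor: ΣK = 6.26; h_m = ΣK·V²/2g = 2.270 m
Total H_L = 40.59 + 2.270 = 42.85 m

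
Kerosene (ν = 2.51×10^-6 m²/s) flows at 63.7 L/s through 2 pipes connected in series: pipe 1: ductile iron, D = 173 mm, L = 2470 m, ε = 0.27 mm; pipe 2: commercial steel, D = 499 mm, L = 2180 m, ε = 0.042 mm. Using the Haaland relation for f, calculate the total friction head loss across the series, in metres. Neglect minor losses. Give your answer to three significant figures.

Pipe 1: V = 2.710 m/s, Re = 1.87×10^5, ε/D = 0.00156, f = 0.02298, h_1 = f(L/D)V²/2g = 122.8 m
Pipe 2: V = 0.3257 m/s, Re = 6.48×10^4, ε/D = 8.42×10^-5, f = 0.01983, h_2 = f(L/D)V²/2g = 0.4686 m
Series → Q common, losses add: H = Σh = 123.3 m

H ≈ 123 m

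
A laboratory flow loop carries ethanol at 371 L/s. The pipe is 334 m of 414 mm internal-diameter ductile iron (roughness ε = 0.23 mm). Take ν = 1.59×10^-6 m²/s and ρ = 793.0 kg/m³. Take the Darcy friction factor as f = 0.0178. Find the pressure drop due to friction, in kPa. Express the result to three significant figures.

Δp ≈ 43.2 kPa

V = 4Q/(πD²) = 4·0.371/(π·0.414²) = 2.756 m/s
h_f = f(L/D)V²/(2g) = 0.01780·(334/0.414)·2.756²/(2·9.81) = 5.559 m
Δp = ρg·h_f = 793.0·9.81·5.559 = 43.25 kPa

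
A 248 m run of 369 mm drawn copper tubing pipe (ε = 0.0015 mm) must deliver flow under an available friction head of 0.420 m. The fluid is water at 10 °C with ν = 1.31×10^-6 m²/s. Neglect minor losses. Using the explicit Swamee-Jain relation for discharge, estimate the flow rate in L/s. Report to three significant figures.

Swamee-Jain (Type II): Q = -0.965·√(gD⁵h_f/L)·ln[ε/(3.7D) + √(3.17ν²L/(gD³h_f))]
√(gD⁵h_f/L) = √(9.81·0.369⁵·0.420/248) = 0.01066
ε/(3.7D) = 1.10×10^-6; √(3.17ν²L/(gD³h_f)) = 8.07×10^-5
Q = -0.965·0.01066·ln(8.183×10^-5) = 0.09682 m³/s
Check: V = 0.905 m/s, Re = 2.55×10^5, f = 0.01487, h_f = 0.417 m ≈ 0.420 m ✓

Q ≈ 96.8 L/s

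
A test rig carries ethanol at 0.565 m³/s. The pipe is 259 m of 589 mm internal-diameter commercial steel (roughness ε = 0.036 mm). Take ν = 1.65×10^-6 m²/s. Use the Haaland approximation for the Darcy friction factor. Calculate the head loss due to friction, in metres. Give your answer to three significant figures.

h_f ≈ 1.27 m

V = 4Q/(πD²) = 4·0.565/(π·0.589²) = 2.074 m/s
Re = VD/ν = 2.074·0.589/1.65×10^-6 = 7.40×10^5 → turbulent
ε/D = 0.036/589 = 6.11×10^-5
Haaland: f = 0.01314
h_f = f(L/D)V²/(2g) = 0.01314·(259/0.589)·2.074²/(2·9.81) = 1.266 m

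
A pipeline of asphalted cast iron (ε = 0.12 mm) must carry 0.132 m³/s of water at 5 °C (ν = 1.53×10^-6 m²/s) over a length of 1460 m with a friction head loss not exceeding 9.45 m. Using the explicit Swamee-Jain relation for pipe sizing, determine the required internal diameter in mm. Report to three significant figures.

Swamee-Jain (Type III): D = 0.66·[ε^1.25·(LQ²/(gh_f))^4.75 + ν·Q^9.4·(L/(gh_f))^5.2]^0.04
LQ²/(gh_f) = 0.2744; L/(gh_f) = 15.75
Term 1 = ε^1.25·(…)^4.75 = 2.70×10^-8; Term 2 = ν·Q^9.4·(…)^5.2 = 1.39×10^-8
D = 0.66·(2.70×10^-8 + 1.39×10^-8)^0.04 = 0.3342 m = 334 mm
Check: V = 1.50 m/s, Re = 3.29×10^5, f = 0.01733, h_f = 8.74 m ≈ 9.45 m ✓

D ≈ 334 mm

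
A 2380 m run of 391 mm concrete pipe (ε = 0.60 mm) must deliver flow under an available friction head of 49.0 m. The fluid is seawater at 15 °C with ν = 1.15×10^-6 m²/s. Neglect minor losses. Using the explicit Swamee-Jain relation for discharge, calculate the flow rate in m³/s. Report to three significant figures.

Q ≈ 0.321 m³/s

Swamee-Jain (Type II): Q = -0.965·√(gD⁵h_f/L)·ln[ε/(3.7D) + √(3.17ν²L/(gD³h_f))]
√(gD⁵h_f/L) = √(9.81·0.391⁵·49.0/2380) = 0.04296
ε/(3.7D) = 4.15×10^-4; √(3.17ν²L/(gD³h_f)) = 1.86×10^-5
Q = -0.965·0.04296·ln(4.334×10^-4) = 0.3211 m³/s
Check: V = 2.67 m/s, Re = 9.09×10^5, f = 0.02219, h_f = 49.2 m ≈ 49.0 m ✓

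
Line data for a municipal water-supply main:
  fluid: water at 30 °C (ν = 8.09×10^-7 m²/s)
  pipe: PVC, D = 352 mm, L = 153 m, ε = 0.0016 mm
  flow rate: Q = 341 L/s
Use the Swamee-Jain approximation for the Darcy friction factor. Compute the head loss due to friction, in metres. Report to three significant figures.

V = 4Q/(πD²) = 4·0.341/(π·0.352²) = 3.504 m/s
Re = VD/ν = 3.504·0.352/8.09×10^-7 = 1.52×10^6 → turbulent
ε/D = 0.0016/352 = 4.55×10^-6
Swamee-Jain: f = 0.01097
h_f = f(L/D)V²/(2g) = 0.01097·(153/0.352)·3.504²/(2·9.81) = 2.985 m

h_f ≈ 2.99 m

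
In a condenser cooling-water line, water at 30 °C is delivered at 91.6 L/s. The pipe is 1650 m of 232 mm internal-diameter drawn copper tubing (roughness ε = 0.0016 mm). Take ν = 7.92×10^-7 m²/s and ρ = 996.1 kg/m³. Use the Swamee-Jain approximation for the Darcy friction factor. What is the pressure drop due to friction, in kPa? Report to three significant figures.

V = 4Q/(πD²) = 4·0.0916/(π·0.232²) = 2.167 m/s
Re = VD/ν = 2.167·0.232/7.92×10^-7 = 6.35×10^5 → turbulent
ε/D = 0.0016/232 = 6.90×10^-6
Swamee-Jain: f = 0.01268
h_f = f(L/D)V²/(2g) = 0.01268·(1650/0.232)·2.167²/(2·9.81) = 21.58 m
Δp = ρg·h_f = 996.1·9.81·21.58 = 210.9 kPa

Δp ≈ 211 kPa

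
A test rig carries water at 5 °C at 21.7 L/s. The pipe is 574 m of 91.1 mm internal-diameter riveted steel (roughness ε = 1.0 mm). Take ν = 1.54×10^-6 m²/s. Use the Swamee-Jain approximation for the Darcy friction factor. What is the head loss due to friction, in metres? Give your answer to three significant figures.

h_f ≈ 141 m

V = 4Q/(πD²) = 4·0.0217/(π·0.0911²) = 3.329 m/s
Re = VD/ν = 3.329·0.0911/1.54×10^-6 = 1.97×10^5 → turbulent
ε/D = 1.0/91.1 = 0.0110
Swamee-Jain: f = 0.03957
h_f = f(L/D)V²/(2g) = 0.03957·(574/0.0911)·3.329²/(2·9.81) = 140.8 m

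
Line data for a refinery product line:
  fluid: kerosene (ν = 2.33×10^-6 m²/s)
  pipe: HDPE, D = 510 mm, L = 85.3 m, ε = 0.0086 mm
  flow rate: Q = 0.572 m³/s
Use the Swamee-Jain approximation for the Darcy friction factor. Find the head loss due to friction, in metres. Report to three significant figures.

h_f ≈ 0.864 m

V = 4Q/(πD²) = 4·0.572/(π·0.510²) = 2.800 m/s
Re = VD/ν = 2.800·0.510/2.33×10^-6 = 6.13×10^5 → turbulent
ε/D = 0.0086/510 = 1.69×10^-5
Swamee-Jain: f = 0.01293
h_f = f(L/D)V²/(2g) = 0.01293·(85.3/0.510)·2.800²/(2·9.81) = 0.8641 m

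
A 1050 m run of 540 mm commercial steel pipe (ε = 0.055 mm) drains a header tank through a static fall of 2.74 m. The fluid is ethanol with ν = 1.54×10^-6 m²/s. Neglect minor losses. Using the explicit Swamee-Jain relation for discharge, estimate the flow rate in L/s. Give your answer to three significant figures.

Swamee-Jain (Type II): Q = -0.965·√(gD⁵h_f/L)·ln[ε/(3.7D) + √(3.17ν²L/(gD³h_f))]
√(gD⁵h_f/L) = √(9.81·0.540⁵·2.74/1050) = 0.03428
ε/(3.7D) = 2.75×10^-5; √(3.17ν²L/(gD³h_f)) = 4.32×10^-5
Q = -0.965·0.03428·ln(7.071×10^-5) = 0.3162 m³/s
Check: V = 1.38 m/s, Re = 4.84×10^5, f = 0.01454, h_f = 2.75 m ≈ 2.74 m ✓

Q ≈ 316 L/s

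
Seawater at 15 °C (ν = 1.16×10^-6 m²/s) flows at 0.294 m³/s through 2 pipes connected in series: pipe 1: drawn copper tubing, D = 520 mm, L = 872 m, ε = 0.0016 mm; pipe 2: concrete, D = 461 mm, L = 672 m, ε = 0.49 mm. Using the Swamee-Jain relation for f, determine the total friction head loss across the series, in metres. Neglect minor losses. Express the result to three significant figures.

Pipe 1: V = 1.384 m/s, Re = 6.21×10^5, ε/D = 3.08×10^-6, f = 0.01266, h_1 = f(L/D)V²/2g = 2.073 m
Pipe 2: V = 1.761 m/s, Re = 7.00×10^5, ε/D = 0.00106, f = 0.02045, h_2 = f(L/D)V²/2g = 4.714 m
Series → Q common, losses add: H = Σh = 6.787 m

H ≈ 6.79 m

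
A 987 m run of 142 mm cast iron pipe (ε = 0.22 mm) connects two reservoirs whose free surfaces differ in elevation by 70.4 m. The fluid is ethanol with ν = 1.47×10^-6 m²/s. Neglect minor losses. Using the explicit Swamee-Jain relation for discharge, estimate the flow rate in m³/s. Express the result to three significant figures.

Q ≈ 0.0469 m³/s

Swamee-Jain (Type II): Q = -0.965·√(gD⁵h_f/L)·ln[ε/(3.7D) + √(3.17ν²L/(gD³h_f))]
√(gD⁵h_f/L) = √(9.81·0.142⁵·70.4/987) = 0.006356
ε/(3.7D) = 4.19×10^-4; √(3.17ν²L/(gD³h_f)) = 5.85×10^-5
Q = -0.965·0.006356·ln(4.772×10^-4) = 0.04691 m³/s
Check: V = 2.96 m/s, Re = 2.86×10^5, f = 0.02281, h_f = 70.9 m ≈ 70.4 m ✓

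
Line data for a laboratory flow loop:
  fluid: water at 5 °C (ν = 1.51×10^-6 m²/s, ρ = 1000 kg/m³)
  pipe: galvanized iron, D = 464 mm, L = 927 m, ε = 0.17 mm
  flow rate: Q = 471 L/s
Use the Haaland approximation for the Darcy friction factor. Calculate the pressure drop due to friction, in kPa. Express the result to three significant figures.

Δp ≈ 126 kPa

V = 4Q/(πD²) = 4·0.471/(π·0.464²) = 2.785 m/s
Re = VD/ν = 2.785·0.464/1.51×10^-6 = 8.56×10^5 → turbulent
ε/D = 0.17/464 = 3.66×10^-4
Haaland: f = 0.01626
h_f = f(L/D)V²/(2g) = 0.01626·(927/0.464)·2.785²/(2·9.81) = 12.85 m
Δp = ρg·h_f = 1000·9.81·12.85 = 126.0 kPa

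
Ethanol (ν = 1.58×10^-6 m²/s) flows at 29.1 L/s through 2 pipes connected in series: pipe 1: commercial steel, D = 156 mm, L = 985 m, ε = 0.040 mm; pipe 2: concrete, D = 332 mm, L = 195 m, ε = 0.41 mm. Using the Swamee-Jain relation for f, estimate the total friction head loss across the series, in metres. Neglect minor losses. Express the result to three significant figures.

H ≈ 13.6 m

Pipe 1: V = 1.522 m/s, Re = 1.50×10^5, ε/D = 2.56×10^-4, f = 0.01817, h_1 = f(L/D)V²/2g = 13.55 m
Pipe 2: V = 0.3361 m/s, Re = 7.06×10^4, ε/D = 0.00123, f = 0.02389, h_2 = f(L/D)V²/2g = 0.08080 m
Series → Q common, losses add: H = Σh = 13.63 m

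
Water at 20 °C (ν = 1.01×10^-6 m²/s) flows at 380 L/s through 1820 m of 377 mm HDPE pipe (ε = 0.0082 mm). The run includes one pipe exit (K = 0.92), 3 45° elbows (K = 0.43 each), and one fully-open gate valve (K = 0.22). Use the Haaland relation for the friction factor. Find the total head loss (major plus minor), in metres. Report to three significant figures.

V = 4Q/(πD²) = 3.404 m/s; V²/2g = 0.5906 m
Re = 1.27×10^6, ε/D = 2.18×10^-5 → f = 0.01161 (Haaland)
Major: h_f = f(L/D)·V²/2g = 0.01161·4828·0.5906 = 33.11 m
Minor: ΣK = 2.43; h_m = ΣK·V²/2g = 1.435 m
Total H_L = 33.11 + 1.435 = 34.55 m

H_L ≈ 34.5 m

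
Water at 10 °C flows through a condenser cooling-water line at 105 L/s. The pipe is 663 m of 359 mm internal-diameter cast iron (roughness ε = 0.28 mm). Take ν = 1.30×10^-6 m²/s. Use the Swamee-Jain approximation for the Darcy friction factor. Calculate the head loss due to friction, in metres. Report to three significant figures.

V = 4Q/(πD²) = 4·0.105/(π·0.359²) = 1.037 m/s
Re = VD/ν = 1.037·0.359/1.30×10^-6 = 2.86×10^5 → turbulent
ε/D = 0.28/359 = 7.80×10^-4
Swamee-Jain: f = 0.01983
h_f = f(L/D)V²/(2g) = 0.01983·(663/0.359)·1.037²/(2·9.81) = 2.008 m

h_f ≈ 2.01 m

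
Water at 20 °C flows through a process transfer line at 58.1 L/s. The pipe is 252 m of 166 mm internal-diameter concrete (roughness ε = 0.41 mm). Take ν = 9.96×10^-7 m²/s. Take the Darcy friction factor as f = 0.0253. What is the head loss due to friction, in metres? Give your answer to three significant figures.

h_f ≈ 14.1 m

V = 4Q/(πD²) = 4·0.0581/(π·0.166²) = 2.685 m/s
h_f = f(L/D)V²/(2g) = 0.02530·(252/0.166)·2.685²/(2·9.81) = 14.11 m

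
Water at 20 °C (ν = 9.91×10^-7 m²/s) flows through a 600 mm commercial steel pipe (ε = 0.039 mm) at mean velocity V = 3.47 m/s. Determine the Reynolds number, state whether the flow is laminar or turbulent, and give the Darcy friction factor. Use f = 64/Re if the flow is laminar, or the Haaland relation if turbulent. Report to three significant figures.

Re ≈ 2.10×10^6; turbulent; f ≈ 0.0120

Re = VD/ν = 3.470·0.600/9.91×10^-7 = 2.10×10^6
Re > 4000 → turbulent; ε/D = 6.50×10^-5
Haaland: f = 0.01202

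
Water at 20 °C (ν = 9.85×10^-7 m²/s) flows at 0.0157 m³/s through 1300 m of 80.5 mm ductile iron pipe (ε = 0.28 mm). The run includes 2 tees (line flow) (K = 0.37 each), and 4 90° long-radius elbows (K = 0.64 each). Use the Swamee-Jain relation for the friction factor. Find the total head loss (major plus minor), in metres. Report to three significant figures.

V = 4Q/(πD²) = 3.085 m/s; V²/2g = 0.4850 m
Re = 2.52×10^5, ε/D = 0.00348 → f = 0.02793 (Swamee-Jain)
Major: h_f = f(L/D)·V²/2g = 0.02793·16149·0.4850 = 218.8 m
Minor: ΣK = 3.30; h_m = ΣK·V²/2g = 1.600 m
Total H_L = 218.8 + 1.600 = 220.4 m

H_L ≈ 220 m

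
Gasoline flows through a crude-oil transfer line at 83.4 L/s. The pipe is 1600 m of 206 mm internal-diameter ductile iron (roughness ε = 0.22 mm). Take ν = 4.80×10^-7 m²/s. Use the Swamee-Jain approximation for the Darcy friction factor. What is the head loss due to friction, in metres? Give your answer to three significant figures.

h_f ≈ 50.3 m

V = 4Q/(πD²) = 4·0.0834/(π·0.206²) = 2.502 m/s
Re = VD/ν = 2.502·0.206/4.80×10^-7 = 1.07×10^6 → turbulent
ε/D = 0.22/206 = 0.00107
Swamee-Jain: f = 0.02031
h_f = f(L/D)V²/(2g) = 0.02031·(1600/0.206)·2.502²/(2·9.81) = 50.34 m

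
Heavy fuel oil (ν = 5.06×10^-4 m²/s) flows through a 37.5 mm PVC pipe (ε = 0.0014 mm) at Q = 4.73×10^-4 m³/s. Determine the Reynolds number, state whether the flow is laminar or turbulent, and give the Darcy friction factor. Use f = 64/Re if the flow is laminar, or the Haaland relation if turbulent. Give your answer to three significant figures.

Re ≈ 31.7; laminar; f = 64/Re ≈ 2.02

V = 4Q/(πD²) = 0.4283 m/s
Re = VD/ν = 0.4283·0.0375/5.06×10^-4 = 31.7
Re < 2300 → laminar → f = 64/Re = 2.016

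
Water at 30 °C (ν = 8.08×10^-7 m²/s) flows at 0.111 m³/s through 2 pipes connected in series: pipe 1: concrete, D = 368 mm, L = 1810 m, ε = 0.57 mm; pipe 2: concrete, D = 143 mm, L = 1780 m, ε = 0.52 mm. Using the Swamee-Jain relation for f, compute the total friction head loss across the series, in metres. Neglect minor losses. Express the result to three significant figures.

H ≈ 848 m

Pipe 1: V = 1.044 m/s, Re = 4.75×10^5, ε/D = 0.00155, f = 0.02249, h_1 = f(L/D)V²/2g = 6.140 m
Pipe 2: V = 6.911 m/s, Re = 1.22×10^6, ε/D = 0.00364, f = 0.02779, h_2 = f(L/D)V²/2g = 842.2 m
Series → Q common, losses add: H = Σh = 848.4 m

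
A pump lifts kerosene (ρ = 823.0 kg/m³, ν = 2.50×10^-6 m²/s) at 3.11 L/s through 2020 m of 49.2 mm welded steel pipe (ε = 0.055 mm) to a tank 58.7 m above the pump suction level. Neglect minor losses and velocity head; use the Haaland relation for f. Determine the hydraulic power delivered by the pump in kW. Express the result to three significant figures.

V = 4Q/(πD²) = 1.636 m/s; Re = 3.22×10^4; ε/D = 0.00112; f = 0.02562
h_f = f(L/D)V²/2g = 143.5 m
Total head H = z + h_f = 58.7 + 143.5 = 202.2 m
P_hyd = ρgQH = 823.0·9.81·0.00311·202.2 = 5.076 kW

P_hyd ≈ 5.08 kW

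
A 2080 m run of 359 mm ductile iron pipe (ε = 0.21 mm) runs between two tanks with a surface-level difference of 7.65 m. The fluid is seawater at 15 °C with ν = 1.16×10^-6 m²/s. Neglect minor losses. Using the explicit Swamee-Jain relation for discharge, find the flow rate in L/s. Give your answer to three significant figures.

Swamee-Jain (Type II): Q = -0.965·√(gD⁵h_f/L)·ln[ε/(3.7D) + √(3.17ν²L/(gD³h_f))]
√(gD⁵h_f/L) = √(9.81·0.359⁵·7.65/2080) = 0.01467
ε/(3.7D) = 1.58×10^-4; √(3.17ν²L/(gD³h_f)) = 5.05×10^-5
Q = -0.965·0.01467·ln(2.086×10^-4) = 0.1200 m³/s
Check: V = 1.19 m/s, Re = 3.67×10^5, f = 0.01857, h_f = 7.70 m ≈ 7.65 m ✓

Q ≈ 120 L/s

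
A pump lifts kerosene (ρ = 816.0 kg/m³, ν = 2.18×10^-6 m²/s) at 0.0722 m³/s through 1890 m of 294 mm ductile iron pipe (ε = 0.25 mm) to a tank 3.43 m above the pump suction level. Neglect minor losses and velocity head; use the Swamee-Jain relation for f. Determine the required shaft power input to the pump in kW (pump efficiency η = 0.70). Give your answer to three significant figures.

V = 4Q/(πD²) = 1.064 m/s; Re = 1.43×10^5; ε/D = 8.50×10^-4; f = 0.02110
h_f = f(L/D)V²/2g = 7.818 m
Total head H = z + h_f = 3.43 + 7.818 = 11.25 m
P_hyd = ρgQH = 816.0·9.81·0.0722·11.25 = 6.501 kW
P_shaft = P_hyd/η = 6.501/0.70 = 9.287 kW

P_shaft ≈ 9.29 kW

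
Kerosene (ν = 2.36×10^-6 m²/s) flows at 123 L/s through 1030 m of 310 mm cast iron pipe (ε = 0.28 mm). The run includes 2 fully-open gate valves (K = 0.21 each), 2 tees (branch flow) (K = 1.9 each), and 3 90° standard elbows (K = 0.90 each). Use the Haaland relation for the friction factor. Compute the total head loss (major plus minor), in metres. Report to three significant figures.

H_L ≈ 10.1 m

V = 4Q/(πD²) = 1.630 m/s; V²/2g = 0.1354 m
Re = 2.14×10^5, ε/D = 9.03×10^-4 → f = 0.02044 (Haaland)
Major: h_f = f(L/D)·V²/2g = 0.02044·3323·0.1354 = 9.192 m
Minor: ΣK = 6.92; h_m = ΣK·V²/2g = 0.9367 m
Total H_L = 9.192 + 0.9367 = 10.13 m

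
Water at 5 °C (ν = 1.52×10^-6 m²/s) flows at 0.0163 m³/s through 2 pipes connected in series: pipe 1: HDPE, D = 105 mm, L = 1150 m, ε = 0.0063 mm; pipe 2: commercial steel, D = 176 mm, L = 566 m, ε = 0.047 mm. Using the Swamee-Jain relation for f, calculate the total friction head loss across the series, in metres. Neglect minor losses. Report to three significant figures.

Pipe 1: V = 1.882 m/s, Re = 1.30×10^5, ε/D = 6.00×10^-5, f = 0.01734, h_1 = f(L/D)V²/2g = 34.30 m
Pipe 2: V = 0.6700 m/s, Re = 7.76×10^4, ε/D = 2.67×10^-4, f = 0.02015, h_2 = f(L/D)V²/2g = 1.483 m
Series → Q common, losses add: H = Σh = 35.78 m

H ≈ 35.8 m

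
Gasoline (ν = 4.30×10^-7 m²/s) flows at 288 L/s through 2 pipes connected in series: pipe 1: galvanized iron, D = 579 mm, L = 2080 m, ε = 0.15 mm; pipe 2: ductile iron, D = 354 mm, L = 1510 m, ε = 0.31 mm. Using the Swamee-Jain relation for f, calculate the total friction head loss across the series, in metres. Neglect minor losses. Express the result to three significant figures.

H ≈ 39.1 m

Pipe 1: V = 1.094 m/s, Re = 1.47×10^6, ε/D = 2.59×10^-4, f = 0.01513, h_1 = f(L/D)V²/2g = 3.315 m
Pipe 2: V = 2.926 m/s, Re = 2.41×10^6, ε/D = 8.76×10^-4, f = 0.01921, h_2 = f(L/D)V²/2g = 35.76 m
Series → Q common, losses add: H = Σh = 39.08 m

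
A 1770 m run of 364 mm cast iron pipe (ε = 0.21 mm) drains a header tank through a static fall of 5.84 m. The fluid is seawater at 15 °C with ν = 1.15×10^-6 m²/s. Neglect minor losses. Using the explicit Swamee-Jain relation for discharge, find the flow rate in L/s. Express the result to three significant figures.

Q ≈ 118 L/s

Swamee-Jain (Type II): Q = -0.965·√(gD⁵h_f/L)·ln[ε/(3.7D) + √(3.17ν²L/(gD³h_f))]
√(gD⁵h_f/L) = √(9.81·0.364⁵·5.84/1770) = 0.01438
ε/(3.7D) = 1.56×10^-4; √(3.17ν²L/(gD³h_f)) = 5.18×10^-5
Q = -0.965·0.01438·ln(2.077×10^-4) = 0.1177 m³/s
Check: V = 1.13 m/s, Re = 3.58×10^5, f = 0.01856, h_f = 5.88 m ≈ 5.84 m ✓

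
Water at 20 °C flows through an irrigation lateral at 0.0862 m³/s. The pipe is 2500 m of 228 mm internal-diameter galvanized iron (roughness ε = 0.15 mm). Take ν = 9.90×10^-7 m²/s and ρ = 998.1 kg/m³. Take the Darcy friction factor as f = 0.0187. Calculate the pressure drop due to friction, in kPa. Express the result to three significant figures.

Δp ≈ 456 kPa

V = 4Q/(πD²) = 4·0.0862/(π·0.228²) = 2.111 m/s
h_f = f(L/D)V²/(2g) = 0.01870·(2500/0.228)·2.111²/(2·9.81) = 46.58 m
Δp = ρg·h_f = 998.1·9.81·46.58 = 456.1 kPa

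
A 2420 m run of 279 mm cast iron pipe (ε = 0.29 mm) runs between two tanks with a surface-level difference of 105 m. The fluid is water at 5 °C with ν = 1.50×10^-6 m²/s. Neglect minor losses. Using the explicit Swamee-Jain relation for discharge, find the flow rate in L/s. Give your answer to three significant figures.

Q ≈ 209 L/s

Swamee-Jain (Type II): Q = -0.965·√(gD⁵h_f/L)·ln[ε/(3.7D) + √(3.17ν²L/(gD³h_f))]
√(gD⁵h_f/L) = √(9.81·0.279⁵·105/2420) = 0.02682
ε/(3.7D) = 2.81×10^-4; √(3.17ν²L/(gD³h_f)) = 2.78×10^-5
Q = -0.965·0.02682·ln(3.087×10^-4) = 0.2092 m³/s
Check: V = 3.42 m/s, Re = 6.37×10^5, f = 0.02039, h_f = 106 m ≈ 105 m ✓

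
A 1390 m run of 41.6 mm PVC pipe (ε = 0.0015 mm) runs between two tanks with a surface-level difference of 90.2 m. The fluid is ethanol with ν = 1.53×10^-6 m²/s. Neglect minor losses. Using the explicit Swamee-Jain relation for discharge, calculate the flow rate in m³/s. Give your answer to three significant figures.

Q ≈ 0.00212 m³/s

Swamee-Jain (Type II): Q = -0.965·√(gD⁵h_f/L)·ln[ε/(3.7D) + √(3.17ν²L/(gD³h_f))]
√(gD⁵h_f/L) = √(9.81·0.0416⁵·90.2/1390) = 2.816×10^-4
ε/(3.7D) = 9.75×10^-6; √(3.17ν²L/(gD³h_f)) = 4.02×10^-4
Q = -0.965·2.816×10^-4·ln(4.121×10^-4) = 0.002118 m³/s
Check: V = 1.56 m/s, Re = 4.24×10^4, f = 0.02169, h_f = 89.7 m ≈ 90.2 m ✓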